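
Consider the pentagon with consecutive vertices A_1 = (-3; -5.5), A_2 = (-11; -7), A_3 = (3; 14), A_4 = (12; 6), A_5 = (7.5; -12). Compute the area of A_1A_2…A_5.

Apply the shoelace formula: 2A = Σ (x_i·y_{i+1} − x_{i+1}·y_i), indices taken mod 5.
Cross-terms: -39.5, -133, -150, -189, -77.25  ⇒  Σ = -588.75
Area = |Σ|/2 = 294.375.

294.375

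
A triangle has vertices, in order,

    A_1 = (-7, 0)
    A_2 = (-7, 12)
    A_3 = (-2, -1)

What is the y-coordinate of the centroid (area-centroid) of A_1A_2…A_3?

Apply the surveyor's formula. First the cross-terms c_i = x_i·y_{i+1} − x_{i+1}·y_i:
  -84, 31, -7  ⇒  2A = -60, A = -30.
Then Σ (y_i + y_{i+1})·c_i = -660, so ȳ = -660 / (6·(-30)) = 11/3.

11/3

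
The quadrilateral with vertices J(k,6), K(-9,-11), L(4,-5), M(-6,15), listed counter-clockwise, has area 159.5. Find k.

Write out the shoelace sum; only the two edges meeting at J involve k:
2·Area = [((-6)·6 − k·15) + (k·(-11) − (-9)·6)] + 119
       = -26·k + 137 = 319
⇒ k = -7.

-7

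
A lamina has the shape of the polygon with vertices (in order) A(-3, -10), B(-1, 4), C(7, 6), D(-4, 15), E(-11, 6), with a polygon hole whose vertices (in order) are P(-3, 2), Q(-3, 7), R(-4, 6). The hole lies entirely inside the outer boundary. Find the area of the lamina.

Outer boundary:
Apply the surveyor's formula: 2A = Σ (x_i·y_{i+1} − x_{i+1}·y_i), indices taken mod 5.
A→B: (-3)(4) − (-1)(-10) = -22
B→C: (-1)(6) − (7)(4) = -34
C→D: (7)(15) − (-4)(6) = 129
D→E: (-4)(6) − (-11)(15) = 141
E→A: (-11)(-10) − (-3)(6) = 128
Σ = 342
Area = |Σ|/2 = 171.
Hole:
Apply the shoelace (surveyor's) formula: 2A = Σ (x_i·y_{i+1} − x_{i+1}·y_i), indices taken mod 3.
Cross-terms: -15, 10, 10  ⇒  Σ = 5
Area = |Σ|/2 = 2.5.
Net area = 171 − 2.5 = 168.5.

168.5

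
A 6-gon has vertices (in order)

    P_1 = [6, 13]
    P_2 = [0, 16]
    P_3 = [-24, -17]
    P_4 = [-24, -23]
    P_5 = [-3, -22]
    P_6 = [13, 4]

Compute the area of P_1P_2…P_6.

751

Cross-terms: 96, 384, 144, 459, 274, 145  ⇒  Σ = 1502
Area = |Σ|/2 = 751.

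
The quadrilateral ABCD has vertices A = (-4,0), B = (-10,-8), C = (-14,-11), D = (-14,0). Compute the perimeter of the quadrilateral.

|AB| = √((-6)² + (-8)²) = √100 = 10
|BC| = √((-4)² + (-3)²) = √25 = 5
|CD| = √((0)² + (11)²) = √121 = 11
|DA| = √((10)² + (0)²) = √100 = 10
Perimeter = 10 + 5 + 11 + 10 = 36.

36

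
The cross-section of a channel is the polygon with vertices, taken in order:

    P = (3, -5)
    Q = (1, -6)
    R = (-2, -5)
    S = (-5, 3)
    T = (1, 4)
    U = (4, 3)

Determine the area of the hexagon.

63

Apply the shoelace (surveyor's) formula: 2A = Σ (x_i·y_{i+1} − x_{i+1}·y_i), indices taken mod 6.
Cross-terms: -13, -17, -31, -23, -13, -29  ⇒  Σ = -126
Area = |Σ|/2 = 63.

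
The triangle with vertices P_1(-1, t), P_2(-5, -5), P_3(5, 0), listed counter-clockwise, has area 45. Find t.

6

Write out the shoelace sum; only the two edges meeting at P_1 involve t:
2·Area = [(5·t − (-1)·0) + ((-1)·(-5) − (-5)·t)] + 25
       = 10·t + 30 = 90
⇒ t = 6.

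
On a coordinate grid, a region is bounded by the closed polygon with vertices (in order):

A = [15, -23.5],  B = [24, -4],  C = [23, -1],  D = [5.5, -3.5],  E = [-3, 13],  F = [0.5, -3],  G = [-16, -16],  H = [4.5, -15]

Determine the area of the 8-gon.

Cross-terms: 504, 68, -75, 61, 2.5, -56, 312, 119.25  ⇒  Σ = 935.75
Area = |Σ|/2 = 467.875.

467.875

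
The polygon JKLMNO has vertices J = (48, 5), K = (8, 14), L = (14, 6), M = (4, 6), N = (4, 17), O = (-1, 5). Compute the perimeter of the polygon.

|JK| = √((-40)² + (9)²) = √1681 = 41
|KL| = √((6)² + (-8)²) = √100 = 10
|LM| = √((-10)² + (0)²) = √100 = 10
|MN| = √((0)² + (11)²) = √121 = 11
|NO| = √((-5)² + (-12)²) = √169 = 13
|OJ| = √((49)² + (0)²) = √2401 = 49
Perimeter = 41 + 10 + 10 + 11 + 13 + 49 = 134.

134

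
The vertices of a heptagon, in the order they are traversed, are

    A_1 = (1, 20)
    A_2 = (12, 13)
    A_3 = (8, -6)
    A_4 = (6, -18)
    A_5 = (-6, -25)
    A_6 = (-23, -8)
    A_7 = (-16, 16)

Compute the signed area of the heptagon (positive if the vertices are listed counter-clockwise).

Σ = (-227) + (-176) + (-108) + (-258) + (-527) + (-496) + (-336) = -2128
Signed area = Σ/2 = -1064 (negative ⇒ clockwise traversal).

-1064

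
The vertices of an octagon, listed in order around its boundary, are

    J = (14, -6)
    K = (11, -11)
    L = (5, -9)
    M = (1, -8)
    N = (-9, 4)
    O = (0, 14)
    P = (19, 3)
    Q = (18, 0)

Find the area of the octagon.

Apply Gauss's area formula: 2A = Σ (x_i·y_{i+1} − x_{i+1}·y_i), indices taken mod 8.
J→K: (14)(-11) − (11)(-6) = -88
K→L: (11)(-9) − (5)(-11) = -44
L→M: (5)(-8) − (1)(-9) = -31
M→N: (1)(4) − (-9)(-8) = -68
N→O: (-9)(14) − (0)(4) = -126
O→P: (0)(3) − (19)(14) = -266
P→Q: (19)(0) − (18)(3) = -54
Q→J: (18)(-6) − (14)(0) = -108
Σ = -785
Area = |Σ|/2 = 392.5.

392.5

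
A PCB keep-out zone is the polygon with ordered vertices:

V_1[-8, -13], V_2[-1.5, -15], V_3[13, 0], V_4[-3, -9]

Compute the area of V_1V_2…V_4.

Apply the shoelace (surveyor's) formula: 2A = Σ (x_i·y_{i+1} − x_{i+1}·y_i), indices taken mod 4.
V_1→V_2: (-8)(-15) − (-1.5)(-13) = 100.5
V_2→V_3: (-1.5)(0) − (13)(-15) = 195
V_3→V_4: (13)(-9) − (-3)(0) = -117
V_4→V_1: (-3)(-13) − (-8)(-9) = -33
Σ = 145.5
Area = |Σ|/2 = 72.75.

72.75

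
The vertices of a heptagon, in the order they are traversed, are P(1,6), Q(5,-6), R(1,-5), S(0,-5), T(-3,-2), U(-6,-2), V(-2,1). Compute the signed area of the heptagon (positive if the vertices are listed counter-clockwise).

Cross-terms: -36, -19, -5, -15, -6, -10, -13  ⇒  Σ = -104
Signed area = Σ/2 = -52 (negative ⇒ clockwise traversal).

-52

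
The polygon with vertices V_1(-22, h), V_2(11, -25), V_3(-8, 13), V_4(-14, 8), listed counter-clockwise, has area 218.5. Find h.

14

The doubled signed area Σ (x_i y_{i+1} − x_{i+1} y_i) is linear in h.
With h=0 it equals 787; the coefficient of h is -25 (from the two edges through V_1).
So -25·h + 787 = 2·218.5 = 437 ⇒ h = 14.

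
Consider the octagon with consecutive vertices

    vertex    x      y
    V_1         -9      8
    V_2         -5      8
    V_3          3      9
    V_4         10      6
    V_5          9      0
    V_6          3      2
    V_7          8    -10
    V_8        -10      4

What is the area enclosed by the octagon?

Apply the surveyor's formula: 2A = Σ (x_i·y_{i+1} − x_{i+1}·y_i), indices taken mod 8.
Σ = (-32) + (-69) + (-72) + (-54) + (18) + (-46) + (-68) + (-44) = -367
Area = |Σ|/2 = 183.5.

183.5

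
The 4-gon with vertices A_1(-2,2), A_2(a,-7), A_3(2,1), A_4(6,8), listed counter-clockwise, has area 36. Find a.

The doubled signed area Σ (x_i y_{i+1} − x_{i+1} y_i) is linear in a.
With a=0 it equals 66; the coefficient of a is -1 (from the two edges through A_2).
So -1·a + 66 = 2·36 = 72 ⇒ a = -6.

-6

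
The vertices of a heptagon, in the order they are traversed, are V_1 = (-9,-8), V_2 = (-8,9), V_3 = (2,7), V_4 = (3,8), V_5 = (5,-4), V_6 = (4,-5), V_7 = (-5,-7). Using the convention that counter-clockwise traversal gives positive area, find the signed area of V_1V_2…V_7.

Apply the shoelace (surveyor's) formula: 2A = Σ (x_i·y_{i+1} − x_{i+1}·y_i), indices taken mod 7.
Σ = (-145) + (-74) + (-5) + (-52) + (-9) + (-53) + (-23) = -361
Signed area = Σ/2 = -180.5 (negative ⇒ clockwise traversal).

-180.5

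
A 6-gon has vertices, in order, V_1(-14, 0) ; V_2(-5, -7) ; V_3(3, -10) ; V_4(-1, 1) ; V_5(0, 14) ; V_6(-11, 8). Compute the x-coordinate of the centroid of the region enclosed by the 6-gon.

Apply Gauss's area formula. First the cross-terms c_i = x_i·y_{i+1} − x_{i+1}·y_i:
  98, 71, -7, -14, 154, 112  ⇒  2A = 414, A = 207.
Then Σ (x_i + x_{i+1})·c_i = -6498, so x̄ = -6498 / (6·207) = -361/69.

-361/69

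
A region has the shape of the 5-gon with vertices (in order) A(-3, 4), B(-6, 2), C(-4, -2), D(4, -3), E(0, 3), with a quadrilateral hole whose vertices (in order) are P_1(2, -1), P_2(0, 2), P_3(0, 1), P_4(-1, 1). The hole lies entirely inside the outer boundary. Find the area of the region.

Outer boundary:
Apply Gauss's area formula: 2A = Σ (x_i·y_{i+1} − x_{i+1}·y_i), indices taken mod 5.
A→B: (-3)(2) − (-6)(4) = 18
B→C: (-6)(-2) − (-4)(2) = 20
C→D: (-4)(-3) − (4)(-2) = 20
D→E: (4)(3) − (0)(-3) = 12
E→A: (0)(4) − (-3)(3) = 9
Σ = 79
Area = |Σ|/2 = 39.5.
Hole:
P_1→P_2: (2)(2) − (0)(-1) = 4
P_2→P_3: (0)(1) − (0)(2) = 0
P_3→P_4: (0)(1) − (-1)(1) = 1
P_4→P_1: (-1)(-1) − (2)(1) = -1
Σ = 4
Area = |Σ|/2 = 2.
Net area = 39.5 − 2 = 37.5.

37.5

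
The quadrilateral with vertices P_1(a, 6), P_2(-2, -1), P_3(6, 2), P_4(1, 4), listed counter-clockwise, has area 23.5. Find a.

-1

Write out the shoelace sum; only the two edges meeting at P_1 involve a:
2·Area = [(1·6 − a·4) + (a·(-1) − (-2)·6)] + 24
       = -5·a + 42 = 47
⇒ a = -1.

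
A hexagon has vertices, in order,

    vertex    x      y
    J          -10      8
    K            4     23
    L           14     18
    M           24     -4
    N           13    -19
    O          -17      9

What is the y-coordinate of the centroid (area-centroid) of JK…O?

271/92

Apply the surveyor's formula. First the cross-terms c_i = x_i·y_{i+1} − x_{i+1}·y_i:
  -262, -250, -488, -404, -206, -46  ⇒  2A = -1656, A = -828.
Then Σ (y_i + y_{i+1})·c_i = -14634, so ȳ = -14634 / (6·(-828)) = 271/92.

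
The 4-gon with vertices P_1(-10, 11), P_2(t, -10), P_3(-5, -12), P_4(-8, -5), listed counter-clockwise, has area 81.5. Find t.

-14

The doubled signed area Σ (x_i y_{i+1} − x_{i+1} y_i) is linear in t.
With t=0 it equals -159; the coefficient of t is -23 (from the two edges through P_2).
So -23·t + -159 = 2·81.5 = 163 ⇒ t = -14.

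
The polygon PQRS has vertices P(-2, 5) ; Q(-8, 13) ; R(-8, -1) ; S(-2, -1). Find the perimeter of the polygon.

36

|PQ| = √((-6)² + (8)²) = √100 = 10
|QR| = √((0)² + (-14)²) = √196 = 14
|RS| = √((6)² + (0)²) = √36 = 6
|SP| = √((0)² + (6)²) = √36 = 6
Perimeter = 10 + 14 + 6 + 6 = 36.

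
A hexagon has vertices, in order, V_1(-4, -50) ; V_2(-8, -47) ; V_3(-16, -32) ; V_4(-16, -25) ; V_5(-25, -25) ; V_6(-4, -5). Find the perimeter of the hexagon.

112

|V_1V_2| = √((-4)² + (3)²) = √25 = 5
|V_2V_3| = √((-8)² + (15)²) = √289 = 17
|V_3V_4| = √((0)² + (7)²) = √49 = 7
|V_4V_5| = √((-9)² + (0)²) = √81 = 9
|V_5V_6| = √((21)² + (20)²) = √841 = 29
|V_6V_1| = √((0)² + (-45)²) = √2025 = 45
Perimeter = 5 + 17 + 7 + 9 + 29 + 45 = 112.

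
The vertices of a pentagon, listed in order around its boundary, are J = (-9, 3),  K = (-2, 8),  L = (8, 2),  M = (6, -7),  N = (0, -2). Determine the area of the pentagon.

116

Cross-terms: -66, -68, -68, -12, -18  ⇒  Σ = -232
Area = |Σ|/2 = 116.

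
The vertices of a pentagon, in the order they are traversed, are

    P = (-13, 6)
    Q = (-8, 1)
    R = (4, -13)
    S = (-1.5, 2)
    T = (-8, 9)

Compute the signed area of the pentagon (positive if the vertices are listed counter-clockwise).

97.5

Apply Gauss's area formula: 2A = Σ (x_i·y_{i+1} − x_{i+1}·y_i), indices taken mod 5.
Σ = (35) + (100) + (-11.5) + (2.5) + (69) = 195
Signed area = Σ/2 = 97.5 (positive ⇒ counter-clockwise traversal).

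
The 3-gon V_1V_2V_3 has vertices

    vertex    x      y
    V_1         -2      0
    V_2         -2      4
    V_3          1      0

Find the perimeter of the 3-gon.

12

|V_1V_2| = √((0)² + (4)²) = √16 = 4
|V_2V_3| = √((3)² + (-4)²) = √25 = 5
|V_3V_1| = √((-3)² + (0)²) = √9 = 3
Perimeter = 4 + 5 + 3 = 12.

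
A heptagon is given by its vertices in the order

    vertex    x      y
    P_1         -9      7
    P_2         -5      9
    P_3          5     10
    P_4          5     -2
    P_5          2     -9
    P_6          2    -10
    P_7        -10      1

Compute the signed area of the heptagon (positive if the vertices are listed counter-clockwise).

-201.5

Apply the shoelace formula: 2A = Σ (x_i·y_{i+1} − x_{i+1}·y_i), indices taken mod 7.
Σ = (-46) + (-95) + (-60) + (-41) + (-2) + (-98) + (-61) = -403
Signed area = Σ/2 = -201.5 (negative ⇒ clockwise traversal).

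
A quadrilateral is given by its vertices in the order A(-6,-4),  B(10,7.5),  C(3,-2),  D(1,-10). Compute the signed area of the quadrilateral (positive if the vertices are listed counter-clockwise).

A→B: (-6)(7.5) − (10)(-4) = -5
B→C: (10)(-2) − (3)(7.5) = -42.5
C→D: (3)(-10) − (1)(-2) = -28
D→A: (1)(-4) − (-6)(-10) = -64
Σ = -139.5
Signed area = Σ/2 = -69.75 (negative ⇒ clockwise traversal).

-69.75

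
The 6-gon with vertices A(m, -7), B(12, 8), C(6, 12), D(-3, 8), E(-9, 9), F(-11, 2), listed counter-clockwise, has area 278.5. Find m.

The doubled signed area Σ (x_i y_{i+1} − x_{i+1} y_i) is linear in m.
With m=0 it equals 467; the coefficient of m is 6 (from the two edges through A).
So 6·m + 467 = 2·278.5 = 557 ⇒ m = 15.

15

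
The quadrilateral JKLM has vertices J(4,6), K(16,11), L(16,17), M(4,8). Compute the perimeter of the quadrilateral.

36

|JK| = √((12)² + (5)²) = √169 = 13
|KL| = √((0)² + (6)²) = √36 = 6
|LM| = √((-12)² + (-9)²) = √225 = 15
|MJ| = √((0)² + (-2)²) = √4 = 2
Perimeter = 13 + 6 + 15 + 2 = 36.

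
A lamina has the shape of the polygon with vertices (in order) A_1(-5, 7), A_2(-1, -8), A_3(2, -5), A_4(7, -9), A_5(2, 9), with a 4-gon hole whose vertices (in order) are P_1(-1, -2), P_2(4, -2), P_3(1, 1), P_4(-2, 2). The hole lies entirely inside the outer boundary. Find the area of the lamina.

99.5

Outer boundary:
Apply the shoelace (surveyor's) formula: 2A = Σ (x_i·y_{i+1} − x_{i+1}·y_i), indices taken mod 5.
Σ = (47) + (21) + (17) + (81) + (59) = 225
Area = |Σ|/2 = 112.5.
Hole:
Apply Gauss's area formula: 2A = Σ (x_i·y_{i+1} − x_{i+1}·y_i), indices taken mod 4.
Σ = (10) + (6) + (4) + (6) = 26
Area = |Σ|/2 = 13.
Net area = 112.5 − 13 = 99.5.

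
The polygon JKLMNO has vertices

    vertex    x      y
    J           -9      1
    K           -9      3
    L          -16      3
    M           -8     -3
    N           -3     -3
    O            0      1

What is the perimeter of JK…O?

38

|JK| = √((0)² + (2)²) = √4 = 2
|KL| = √((-7)² + (0)²) = √49 = 7
|LM| = √((8)² + (-6)²) = √100 = 10
|MN| = √((5)² + (0)²) = √25 = 5
|NO| = √((3)² + (4)²) = √25 = 5
|OJ| = √((-9)² + (0)²) = √81 = 9
Perimeter = 2 + 7 + 10 + 5 + 5 + 9 = 38.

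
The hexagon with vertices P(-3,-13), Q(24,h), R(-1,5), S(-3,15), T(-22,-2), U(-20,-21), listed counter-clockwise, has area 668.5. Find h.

25

The doubled signed area Σ (x_i y_{i+1} − x_{i+1} y_i) is linear in h.
With h=0 it equals 1387; the coefficient of h is -2 (from the two edges through Q).
So -2·h + 1387 = 2·668.5 = 1337 ⇒ h = 25.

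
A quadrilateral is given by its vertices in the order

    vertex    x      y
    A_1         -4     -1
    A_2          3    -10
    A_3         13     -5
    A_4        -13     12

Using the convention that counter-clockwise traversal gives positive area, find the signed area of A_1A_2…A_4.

Apply the shoelace (surveyor's) formula: 2A = Σ (x_i·y_{i+1} − x_{i+1}·y_i), indices taken mod 4.
Σ = (43) + (115) + (91) + (61) = 310
Signed area = Σ/2 = 155 (positive ⇒ counter-clockwise traversal).

155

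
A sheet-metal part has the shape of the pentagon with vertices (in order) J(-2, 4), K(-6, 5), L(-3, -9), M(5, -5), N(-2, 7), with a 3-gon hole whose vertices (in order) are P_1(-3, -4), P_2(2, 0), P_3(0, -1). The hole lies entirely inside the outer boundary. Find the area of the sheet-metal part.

85.5

Outer boundary:
Σ = (14) + (69) + (60) + (25) + (6) = 174
Area = |Σ|/2 = 87.
Hole:
Σ = (8) + (-2) + (-3) = 3
Area = |Σ|/2 = 1.5.
Net area = 87 − 1.5 = 85.5.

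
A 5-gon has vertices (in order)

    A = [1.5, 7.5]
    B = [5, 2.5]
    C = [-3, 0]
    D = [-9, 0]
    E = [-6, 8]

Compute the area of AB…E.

A→B: (1.5)(2.5) − (5)(7.5) = -33.75
B→C: (5)(0) − (-3)(2.5) = 7.5
C→D: (-3)(0) − (-9)(0) = 0
D→E: (-9)(8) − (-6)(0) = -72
E→A: (-6)(7.5) − (1.5)(8) = -57
Σ = -155.25
Area = |Σ|/2 = 77.625.

77.625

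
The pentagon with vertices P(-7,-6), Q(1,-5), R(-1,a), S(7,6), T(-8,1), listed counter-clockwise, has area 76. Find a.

The doubled signed area Σ (x_i y_{i+1} − x_{i+1} y_i) is linear in a.
With a=0 it equals 140; the coefficient of a is -6 (from the two edges through R).
So -6·a + 140 = 2·76 = 152 ⇒ a = -2.

-2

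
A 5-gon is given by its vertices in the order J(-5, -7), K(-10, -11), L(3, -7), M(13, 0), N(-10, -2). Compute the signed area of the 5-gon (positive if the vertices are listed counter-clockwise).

106.5

Apply the shoelace (surveyor's) formula: 2A = Σ (x_i·y_{i+1} − x_{i+1}·y_i), indices taken mod 5.
Σ = (-15) + (103) + (91) + (-26) + (60) = 213
Signed area = Σ/2 = 106.5 (positive ⇒ counter-clockwise traversal).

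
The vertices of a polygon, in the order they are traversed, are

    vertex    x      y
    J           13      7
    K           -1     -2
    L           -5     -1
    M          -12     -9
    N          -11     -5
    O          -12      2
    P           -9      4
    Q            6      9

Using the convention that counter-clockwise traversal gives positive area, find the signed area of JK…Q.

Apply the shoelace (surveyor's) formula: 2A = Σ (x_i·y_{i+1} − x_{i+1}·y_i), indices taken mod 8.
Σ = (-19) + (-9) + (33) + (-39) + (-82) + (-30) + (-105) + (-75) = -326
Signed area = Σ/2 = -163 (negative ⇒ clockwise traversal).

-163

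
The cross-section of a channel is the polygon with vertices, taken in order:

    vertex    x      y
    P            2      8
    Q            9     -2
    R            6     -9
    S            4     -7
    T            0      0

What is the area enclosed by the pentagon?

P→Q: (2)(-2) − (9)(8) = -76
Q→R: (9)(-9) − (6)(-2) = -69
R→S: (6)(-7) − (4)(-9) = -6
S→T: (4)(0) − (0)(-7) = 0
T→P: (0)(8) − (2)(0) = 0
Σ = -151
Area = |Σ|/2 = 75.5.

75.5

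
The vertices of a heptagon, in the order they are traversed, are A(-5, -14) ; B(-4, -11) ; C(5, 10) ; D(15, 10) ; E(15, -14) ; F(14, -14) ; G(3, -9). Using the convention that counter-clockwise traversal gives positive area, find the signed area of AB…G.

-315.5

Apply the shoelace (surveyor's) formula: 2A = Σ (x_i·y_{i+1} − x_{i+1}·y_i), indices taken mod 7.
Σ = (-1) + (15) + (-100) + (-360) + (-14) + (-84) + (-87) = -631
Signed area = Σ/2 = -315.5 (negative ⇒ clockwise traversal).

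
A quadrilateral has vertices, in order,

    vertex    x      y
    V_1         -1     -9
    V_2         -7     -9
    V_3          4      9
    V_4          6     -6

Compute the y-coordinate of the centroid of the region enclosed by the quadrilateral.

Apply Gauss's area formula. First the cross-terms c_i = x_i·y_{i+1} − x_{i+1}·y_i:
  -54, -27, -78, -60  ⇒  2A = -219, A = -109.5.
Then Σ (y_i + y_{i+1})·c_i = 1638, so ȳ = 1638 / (6·(-109.5)) = -182/73.

-182/73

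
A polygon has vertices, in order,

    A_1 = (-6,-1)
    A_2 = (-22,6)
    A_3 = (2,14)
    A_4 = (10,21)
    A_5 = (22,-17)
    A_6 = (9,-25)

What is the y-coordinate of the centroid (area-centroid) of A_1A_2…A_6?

Apply the shoelace formula. First the cross-terms c_i = x_i·y_{i+1} − x_{i+1}·y_i:
  -58, -320, -98, -632, -397, -159  ⇒  2A = -1664, A = -832.
Then Σ (y_i + y_{i+1})·c_i = 8160, so ȳ = 8160 / (6·(-832)) = -85/52.

-85/52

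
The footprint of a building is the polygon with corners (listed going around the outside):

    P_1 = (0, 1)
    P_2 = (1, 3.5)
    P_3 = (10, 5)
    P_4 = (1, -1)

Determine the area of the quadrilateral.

Apply Gauss's area formula: 2A = Σ (x_i·y_{i+1} − x_{i+1}·y_i), indices taken mod 4.
Σ = (-1) + (-30) + (-15) + (1) = -45
Area = |Σ|/2 = 22.5.

22.5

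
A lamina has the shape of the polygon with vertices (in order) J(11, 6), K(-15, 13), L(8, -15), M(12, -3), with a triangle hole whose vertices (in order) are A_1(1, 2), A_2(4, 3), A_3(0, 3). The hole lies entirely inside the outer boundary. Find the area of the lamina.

305.5

Outer boundary:
Apply the shoelace formula: 2A = Σ (x_i·y_{i+1} − x_{i+1}·y_i), indices taken mod 4.
Cross-terms: 233, 121, 156, 105  ⇒  Σ = 615
Area = |Σ|/2 = 307.5.
Hole:
Cross-terms: -5, 12, -3  ⇒  Σ = 4
Area = |Σ|/2 = 2.
Net area = 307.5 − 2 = 305.5.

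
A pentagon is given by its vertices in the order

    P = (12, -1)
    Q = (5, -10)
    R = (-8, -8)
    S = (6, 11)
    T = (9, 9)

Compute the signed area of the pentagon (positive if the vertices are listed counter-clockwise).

-218.5

Σ = (-115) + (-120) + (-40) + (-45) + (-117) = -437
Signed area = Σ/2 = -218.5 (negative ⇒ clockwise traversal).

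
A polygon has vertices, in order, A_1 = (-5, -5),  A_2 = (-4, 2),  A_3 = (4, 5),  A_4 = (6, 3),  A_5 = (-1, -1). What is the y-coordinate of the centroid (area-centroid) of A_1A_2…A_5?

Apply the shoelace formula. First the cross-terms c_i = x_i·y_{i+1} − x_{i+1}·y_i:
  -30, -28, -18, -3, 0  ⇒  2A = -79, A = -39.5.
Then Σ (y_i + y_{i+1})·c_i = -256, so ȳ = -256 / (6·(-39.5)) = 256/237.

256/237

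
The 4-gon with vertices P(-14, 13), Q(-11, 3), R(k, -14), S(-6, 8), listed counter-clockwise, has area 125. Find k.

Write out the shoelace sum; only the two edges meeting at R involve k:
2·Area = [((-11)·(-14) − k·3) + (k·8 − (-6)·(-14))] + 135
       = 5·k + 205 = 250
⇒ k = 9.

9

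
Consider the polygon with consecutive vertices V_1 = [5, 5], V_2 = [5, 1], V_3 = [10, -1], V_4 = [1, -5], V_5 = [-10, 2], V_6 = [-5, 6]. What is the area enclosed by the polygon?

Apply the shoelace (surveyor's) formula: 2A = Σ (x_i·y_{i+1} − x_{i+1}·y_i), indices taken mod 6.
Σ = (-20) + (-15) + (-49) + (-48) + (-50) + (-55) = -237
Area = |Σ|/2 = 118.5.

118.5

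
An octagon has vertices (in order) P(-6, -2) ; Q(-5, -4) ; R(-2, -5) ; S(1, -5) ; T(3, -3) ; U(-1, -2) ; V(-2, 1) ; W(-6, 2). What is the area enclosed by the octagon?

Apply the shoelace (surveyor's) formula: 2A = Σ (x_i·y_{i+1} − x_{i+1}·y_i), indices taken mod 8.
Σ = (14) + (17) + (15) + (12) + (-9) + (-5) + (2) + (24) = 70
Area = |Σ|/2 = 35.

35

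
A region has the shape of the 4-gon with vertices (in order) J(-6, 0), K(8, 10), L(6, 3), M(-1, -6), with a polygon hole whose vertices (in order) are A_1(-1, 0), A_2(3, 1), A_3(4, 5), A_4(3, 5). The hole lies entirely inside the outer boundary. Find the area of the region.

Outer boundary:
Σ = (-60) + (-36) + (-33) + (-36) = -165
Area = |Σ|/2 = 82.5.
Hole:
Cross-terms: -1, 11, 5, 5  ⇒  Σ = 20
Area = |Σ|/2 = 10.
Net area = 82.5 − 10 = 72.5.

72.5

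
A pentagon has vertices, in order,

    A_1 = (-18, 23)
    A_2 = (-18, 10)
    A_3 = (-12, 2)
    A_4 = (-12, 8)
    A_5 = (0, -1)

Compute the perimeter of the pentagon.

74

|A_1A_2| = √((0)² + (-13)²) = √169 = 13
|A_2A_3| = √((6)² + (-8)²) = √100 = 10
|A_3A_4| = √((0)² + (6)²) = √36 = 6
|A_4A_5| = √((12)² + (-9)²) = √225 = 15
|A_5A_1| = √((-18)² + (24)²) = √900 = 30
Perimeter = 13 + 10 + 6 + 15 + 30 = 74.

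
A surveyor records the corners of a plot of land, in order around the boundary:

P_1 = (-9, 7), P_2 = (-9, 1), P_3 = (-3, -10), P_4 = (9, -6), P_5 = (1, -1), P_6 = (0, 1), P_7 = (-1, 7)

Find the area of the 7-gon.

155

Apply the shoelace (surveyor's) formula: 2A = Σ (x_i·y_{i+1} − x_{i+1}·y_i), indices taken mod 7.
Σ = (54) + (93) + (108) + (-3) + (1) + (1) + (56) = 310
Area = |Σ|/2 = 155.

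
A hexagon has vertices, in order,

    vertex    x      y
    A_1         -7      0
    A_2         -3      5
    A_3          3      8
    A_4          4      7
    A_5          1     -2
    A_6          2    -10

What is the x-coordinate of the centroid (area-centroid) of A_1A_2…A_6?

Apply the shoelace formula. First the cross-terms c_i = x_i·y_{i+1} − x_{i+1}·y_i:
  -35, -39, -11, -15, -6, -70  ⇒  2A = -176, A = -88.
Then Σ (x_i + x_{i+1})·c_i = 530, so x̄ = 530 / (6·(-88)) = -265/264.

-265/264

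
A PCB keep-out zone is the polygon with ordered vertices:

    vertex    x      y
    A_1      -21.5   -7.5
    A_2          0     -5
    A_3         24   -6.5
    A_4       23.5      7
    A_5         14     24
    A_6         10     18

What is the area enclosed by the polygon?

Apply Gauss's area formula: 2A = Σ (x_i·y_{i+1} − x_{i+1}·y_i), indices taken mod 6.
Σ = (107.5) + (120) + (320.75) + (466) + (12) + (312) = 1338.25
Area = |Σ|/2 = 669.125.

669.125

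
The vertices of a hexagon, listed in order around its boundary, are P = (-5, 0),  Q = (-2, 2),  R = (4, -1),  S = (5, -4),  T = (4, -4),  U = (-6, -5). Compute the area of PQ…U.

Apply the shoelace formula: 2A = Σ (x_i·y_{i+1} − x_{i+1}·y_i), indices taken mod 6.
Σ = (-10) + (-6) + (-11) + (-4) + (-44) + (-25) = -100
Area = |Σ|/2 = 50.

50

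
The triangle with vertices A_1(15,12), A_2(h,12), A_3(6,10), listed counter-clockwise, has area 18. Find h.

-3

The doubled signed area Σ (x_i y_{i+1} − x_{i+1} y_i) is linear in h.
With h=0 it equals 30; the coefficient of h is -2 (from the two edges through A_2).
So -2·h + 30 = 2·18 = 36 ⇒ h = -3.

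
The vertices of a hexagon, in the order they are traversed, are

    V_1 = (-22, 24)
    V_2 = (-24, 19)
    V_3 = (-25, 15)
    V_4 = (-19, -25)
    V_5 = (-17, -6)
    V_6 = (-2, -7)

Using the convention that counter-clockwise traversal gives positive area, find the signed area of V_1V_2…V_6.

388.5

Σ = (158) + (115) + (910) + (-311) + (107) + (-202) = 777
Signed area = Σ/2 = 388.5 (positive ⇒ counter-clockwise traversal).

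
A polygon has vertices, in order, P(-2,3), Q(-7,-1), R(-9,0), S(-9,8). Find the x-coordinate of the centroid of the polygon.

-1354/207

Apply the shoelace (surveyor's) formula. First the cross-terms c_i = x_i·y_{i+1} − x_{i+1}·y_i:
  23, -9, -72, -11  ⇒  2A = -69, A = -34.5.
Then Σ (x_i + x_{i+1})·c_i = 1354, so x̄ = 1354 / (6·(-34.5)) = -1354/207.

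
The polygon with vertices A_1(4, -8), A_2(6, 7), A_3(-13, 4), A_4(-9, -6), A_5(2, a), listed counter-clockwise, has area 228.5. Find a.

Write out the shoelace sum; only the two edges meeting at A_5 involve a:
2·Area = [((-9)·a − 2·(-6)) + (2·(-8) − 4·a)] + 305
       = -13·a + 301 = 457
⇒ a = -12.

-12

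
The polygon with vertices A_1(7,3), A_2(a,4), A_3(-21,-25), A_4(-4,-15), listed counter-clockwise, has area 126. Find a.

The doubled signed area Σ (x_i y_{i+1} − x_{i+1} y_i) is linear in a.
With a=0 it equals 420; the coefficient of a is -28 (from the two edges through A_2).
So -28·a + 420 = 2·126 = 252 ⇒ a = 6.

6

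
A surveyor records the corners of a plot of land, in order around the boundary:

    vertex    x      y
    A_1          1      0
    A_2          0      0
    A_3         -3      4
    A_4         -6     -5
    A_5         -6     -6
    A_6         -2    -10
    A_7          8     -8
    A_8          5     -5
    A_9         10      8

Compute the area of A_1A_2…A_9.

Apply the surveyor's formula: 2A = Σ (x_i·y_{i+1} − x_{i+1}·y_i), indices taken mod 9.
A_1→A_2: (1)(0) − (0)(0) = 0
A_2→A_3: (0)(4) − (-3)(0) = 0
A_3→A_4: (-3)(-5) − (-6)(4) = 39
A_4→A_5: (-6)(-6) − (-6)(-5) = 6
A_5→A_6: (-6)(-10) − (-2)(-6) = 48
A_6→A_7: (-2)(-8) − (8)(-10) = 96
A_7→A_8: (8)(-5) − (5)(-8) = 0
A_8→A_9: (5)(8) − (10)(-5) = 90
A_9→A_1: (10)(0) − (1)(8) = -8
Σ = 271
Area = |Σ|/2 = 135.5.

135.5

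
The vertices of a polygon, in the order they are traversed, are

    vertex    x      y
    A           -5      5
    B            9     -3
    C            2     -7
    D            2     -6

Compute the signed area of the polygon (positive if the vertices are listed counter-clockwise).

-52.5

Apply the shoelace formula: 2A = Σ (x_i·y_{i+1} − x_{i+1}·y_i), indices taken mod 4.
Cross-terms: -30, -57, 2, -20  ⇒  Σ = -105
Signed area = Σ/2 = -52.5 (negative ⇒ clockwise traversal).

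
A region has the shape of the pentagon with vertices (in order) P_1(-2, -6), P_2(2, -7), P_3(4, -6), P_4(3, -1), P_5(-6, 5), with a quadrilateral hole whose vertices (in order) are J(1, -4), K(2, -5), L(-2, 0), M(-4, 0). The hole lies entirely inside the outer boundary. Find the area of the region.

Outer boundary:
Apply Gauss's area formula: 2A = Σ (x_i·y_{i+1} − x_{i+1}·y_i), indices taken mod 5.
Σ = (26) + (16) + (14) + (9) + (46) = 111
Area = |Σ|/2 = 55.5.
Hole:
Apply the surveyor's formula: 2A = Σ (x_i·y_{i+1} − x_{i+1}·y_i), indices taken mod 4.
Σ = (3) + (-10) + (0) + (16) = 9
Area = |Σ|/2 = 4.5.
Net area = 55.5 − 4.5 = 51.

51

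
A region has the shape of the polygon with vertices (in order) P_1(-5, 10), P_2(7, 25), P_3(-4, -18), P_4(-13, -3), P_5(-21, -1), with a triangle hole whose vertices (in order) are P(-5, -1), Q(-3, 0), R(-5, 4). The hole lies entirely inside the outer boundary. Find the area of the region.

349

Outer boundary:
Σ = (-195) + (-26) + (-222) + (-50) + (-215) = -708
Area = |Σ|/2 = 354.
Hole:
Cross-terms: -3, -12, 25  ⇒  Σ = 10
Area = |Σ|/2 = 5.
Net area = 354 − 5 = 349.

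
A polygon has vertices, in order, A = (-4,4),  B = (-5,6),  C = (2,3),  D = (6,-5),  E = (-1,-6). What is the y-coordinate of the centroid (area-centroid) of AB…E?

-35/48

Apply the shoelace formula. First the cross-terms c_i = x_i·y_{i+1} − x_{i+1}·y_i:
  -4, -27, -28, -41, -28  ⇒  2A = -128, A = -64.
Then Σ (y_i + y_{i+1})·c_i = 280, so ȳ = 280 / (6·(-64)) = -35/48.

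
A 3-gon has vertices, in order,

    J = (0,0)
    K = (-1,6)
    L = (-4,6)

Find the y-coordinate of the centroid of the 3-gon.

4

Apply the surveyor's formula. First the cross-terms c_i = x_i·y_{i+1} − x_{i+1}·y_i:
  0, 18, 0  ⇒  2A = 18, A = 9.
Then Σ (y_i + y_{i+1})·c_i = 216, so ȳ = 216 / (6·9) = 4.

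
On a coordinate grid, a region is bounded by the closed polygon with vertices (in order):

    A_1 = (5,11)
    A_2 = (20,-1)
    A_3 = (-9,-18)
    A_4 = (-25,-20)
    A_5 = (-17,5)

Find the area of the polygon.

770.5

Apply Gauss's area formula: 2A = Σ (x_i·y_{i+1} − x_{i+1}·y_i), indices taken mod 5.
Σ = (-225) + (-369) + (-270) + (-465) + (-212) = -1541
Area = |Σ|/2 = 770.5.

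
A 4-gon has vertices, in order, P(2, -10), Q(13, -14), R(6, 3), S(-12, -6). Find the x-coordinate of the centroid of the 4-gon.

283/119

Apply the surveyor's formula. First the cross-terms c_i = x_i·y_{i+1} − x_{i+1}·y_i:
  102, 123, 0, 132  ⇒  2A = 357, A = 178.5.
Then Σ (x_i + x_{i+1})·c_i = 2547, so x̄ = 2547 / (6·178.5) = 283/119.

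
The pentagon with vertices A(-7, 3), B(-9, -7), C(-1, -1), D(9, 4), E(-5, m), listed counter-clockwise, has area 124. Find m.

10

Write out the shoelace sum; only the two edges meeting at E involve m:
2·Area = [(9·m − (-5)·4) + ((-5)·3 − (-7)·m)] + 83
       = 16·m + 88 = 248
⇒ m = 10.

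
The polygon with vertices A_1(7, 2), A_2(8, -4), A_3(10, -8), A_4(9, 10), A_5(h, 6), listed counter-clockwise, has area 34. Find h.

Write out the shoelace sum; only the two edges meeting at A_5 involve h:
2·Area = [(9·6 − h·10) + (h·2 − 7·6)] + 104
       = -8·h + 116 = 68
⇒ h = 6.

6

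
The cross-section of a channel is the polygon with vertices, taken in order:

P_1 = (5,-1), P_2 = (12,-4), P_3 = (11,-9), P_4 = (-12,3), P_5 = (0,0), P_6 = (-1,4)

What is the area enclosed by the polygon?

83

Σ = (-8) + (-64) + (-75) + (0) + (0) + (-19) = -166
Area = |Σ|/2 = 83.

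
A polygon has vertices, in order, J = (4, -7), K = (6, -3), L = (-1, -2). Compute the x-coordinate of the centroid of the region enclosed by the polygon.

Apply Gauss's area formula. First the cross-terms c_i = x_i·y_{i+1} − x_{i+1}·y_i:
  30, -15, 15  ⇒  2A = 30, A = 15.
Then Σ (x_i + x_{i+1})·c_i = 270, so x̄ = 270 / (6·15) = 3.

3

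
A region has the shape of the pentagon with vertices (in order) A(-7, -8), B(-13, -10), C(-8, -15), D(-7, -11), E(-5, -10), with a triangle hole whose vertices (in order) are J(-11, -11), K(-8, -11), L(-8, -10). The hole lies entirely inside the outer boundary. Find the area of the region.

23

Outer boundary:
Apply the shoelace formula: 2A = Σ (x_i·y_{i+1} − x_{i+1}·y_i), indices taken mod 5.
A→B: (-7)(-10) − (-13)(-8) = -34
B→C: (-13)(-15) − (-8)(-10) = 115
C→D: (-8)(-11) − (-7)(-15) = -17
D→E: (-7)(-10) − (-5)(-11) = 15
E→A: (-5)(-8) − (-7)(-10) = -30
Σ = 49
Area = |Σ|/2 = 24.5.
Hole:
J→K: (-11)(-11) − (-8)(-11) = 33
K→L: (-8)(-10) − (-8)(-11) = -8
L→J: (-8)(-11) − (-11)(-10) = -22
Σ = 3
Area = |Σ|/2 = 1.5.
Net area = 24.5 − 1.5 = 23.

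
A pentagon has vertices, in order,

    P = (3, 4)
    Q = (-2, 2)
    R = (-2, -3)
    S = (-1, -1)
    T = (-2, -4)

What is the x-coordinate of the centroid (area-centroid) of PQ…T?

-25/87

Apply the shoelace (surveyor's) formula. First the cross-terms c_i = x_i·y_{i+1} − x_{i+1}·y_i:
  14, 10, -1, 2, 4  ⇒  2A = 29, A = 14.5.
Then Σ (x_i + x_{i+1})·c_i = -25, so x̄ = -25 / (6·14.5) = -25/87.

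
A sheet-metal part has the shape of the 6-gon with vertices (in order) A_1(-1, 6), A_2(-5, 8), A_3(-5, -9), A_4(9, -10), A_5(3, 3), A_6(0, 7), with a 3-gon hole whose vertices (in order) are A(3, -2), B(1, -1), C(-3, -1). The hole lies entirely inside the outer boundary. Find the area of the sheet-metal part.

Outer boundary:
Apply the surveyor's formula: 2A = Σ (x_i·y_{i+1} − x_{i+1}·y_i), indices taken mod 6.
Σ = (22) + (85) + (131) + (57) + (21) + (7) = 323
Area = |Σ|/2 = 161.5.
Hole:
Apply the surveyor's formula: 2A = Σ (x_i·y_{i+1} − x_{i+1}·y_i), indices taken mod 3.
Cross-terms: -1, -4, 9  ⇒  Σ = 4
Area = |Σ|/2 = 2.
Net area = 161.5 − 2 = 159.5.

159.5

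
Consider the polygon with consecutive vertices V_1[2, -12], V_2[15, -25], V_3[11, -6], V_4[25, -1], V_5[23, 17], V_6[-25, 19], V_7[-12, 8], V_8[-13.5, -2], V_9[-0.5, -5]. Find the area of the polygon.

1003.25

Σ = (130) + (185) + (139) + (448) + (862) + (28) + (132) + (66.5) + (16) = 2006.5
Area = |Σ|/2 = 1003.25.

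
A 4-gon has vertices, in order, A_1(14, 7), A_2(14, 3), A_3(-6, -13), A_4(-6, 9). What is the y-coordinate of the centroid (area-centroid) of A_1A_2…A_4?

Apply the shoelace (surveyor's) formula. First the cross-terms c_i = x_i·y_{i+1} − x_{i+1}·y_i:
  -56, -164, -132, -168  ⇒  2A = -520, A = -260.
Then Σ (y_i + y_{i+1})·c_i = -1080, so ȳ = -1080 / (6·(-260)) = 9/13.

9/13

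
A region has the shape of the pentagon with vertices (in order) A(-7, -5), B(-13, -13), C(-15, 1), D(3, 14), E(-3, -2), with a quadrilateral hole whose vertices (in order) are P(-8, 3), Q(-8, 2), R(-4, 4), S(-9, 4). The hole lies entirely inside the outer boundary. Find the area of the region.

Outer boundary:
Apply Gauss's area formula: 2A = Σ (x_i·y_{i+1} − x_{i+1}·y_i), indices taken mod 5.
A→B: (-7)(-13) − (-13)(-5) = 26
B→C: (-13)(1) − (-15)(-13) = -208
C→D: (-15)(14) − (3)(1) = -213
D→E: (3)(-2) − (-3)(14) = 36
E→A: (-3)(-5) − (-7)(-2) = 1
Σ = -358
Area = |Σ|/2 = 179.
Hole:
Cross-terms: 8, -24, 20, 5  ⇒  Σ = 9
Area = |Σ|/2 = 4.5.
Net area = 179 − 4.5 = 174.5.

174.5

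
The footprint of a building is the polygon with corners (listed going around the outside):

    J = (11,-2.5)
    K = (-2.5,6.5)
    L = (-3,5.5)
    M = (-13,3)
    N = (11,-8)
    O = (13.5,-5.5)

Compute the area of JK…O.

Apply the shoelace (surveyor's) formula: 2A = Σ (x_i·y_{i+1} − x_{i+1}·y_i), indices taken mod 6.
Σ = (65.25) + (5.75) + (62.5) + (71) + (47.5) + (26.75) = 278.75
Area = |Σ|/2 = 139.375.

139.375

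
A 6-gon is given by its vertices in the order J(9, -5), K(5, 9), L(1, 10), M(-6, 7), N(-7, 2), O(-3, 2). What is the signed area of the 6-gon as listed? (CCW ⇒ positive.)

Σ = (106) + (41) + (67) + (37) + (-8) + (-3) = 240
Signed area = Σ/2 = 120 (positive ⇒ counter-clockwise traversal).

120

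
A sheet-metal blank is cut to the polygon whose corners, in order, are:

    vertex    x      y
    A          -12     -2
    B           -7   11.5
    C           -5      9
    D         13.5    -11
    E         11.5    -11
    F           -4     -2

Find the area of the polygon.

Apply the shoelace (surveyor's) formula: 2A = Σ (x_i·y_{i+1} − x_{i+1}·y_i), indices taken mod 6.
Cross-terms: -152, -5.5, -66.5, -22, -67, -16  ⇒  Σ = -329
Area = |Σ|/2 = 164.5.

164.5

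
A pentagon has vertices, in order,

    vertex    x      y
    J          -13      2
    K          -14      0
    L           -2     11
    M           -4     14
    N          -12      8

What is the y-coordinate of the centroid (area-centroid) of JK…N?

1277/159

Apply Gauss's area formula. First the cross-terms c_i = x_i·y_{i+1} − x_{i+1}·y_i:
  28, -154, 16, 136, 80  ⇒  2A = 106, A = 53.
Then Σ (y_i + y_{i+1})·c_i = 2554, so ȳ = 2554 / (6·53) = 1277/159.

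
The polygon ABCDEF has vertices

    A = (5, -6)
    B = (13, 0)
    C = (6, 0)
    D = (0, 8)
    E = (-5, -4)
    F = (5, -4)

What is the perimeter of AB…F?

52

|AB| = √((8)² + (6)²) = √100 = 10
|BC| = √((-7)² + (0)²) = √49 = 7
|CD| = √((-6)² + (8)²) = √100 = 10
|DE| = √((-5)² + (-12)²) = √169 = 13
|EF| = √((10)² + (0)²) = √100 = 10
|FA| = √((0)² + (-2)²) = √4 = 2
Perimeter = 10 + 7 + 10 + 13 + 10 + 2 = 52.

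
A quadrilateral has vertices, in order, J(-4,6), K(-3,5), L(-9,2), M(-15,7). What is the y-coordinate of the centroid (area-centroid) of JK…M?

Apply the shoelace (surveyor's) formula. First the cross-terms c_i = x_i·y_{i+1} − x_{i+1}·y_i:
  -2, 39, -33, -62  ⇒  2A = -58, A = -29.
Then Σ (y_i + y_{i+1})·c_i = -852, so ȳ = -852 / (6·(-29)) = 142/29.

142/29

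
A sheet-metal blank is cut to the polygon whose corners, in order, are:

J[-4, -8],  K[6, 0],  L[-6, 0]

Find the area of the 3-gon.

Apply the shoelace (surveyor's) formula: 2A = Σ (x_i·y_{i+1} − x_{i+1}·y_i), indices taken mod 3.
Cross-terms: 48, 0, 48  ⇒  Σ = 96
Area = |Σ|/2 = 48.

48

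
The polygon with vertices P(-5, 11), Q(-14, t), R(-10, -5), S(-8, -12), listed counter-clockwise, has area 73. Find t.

The doubled signed area Σ (x_i y_{i+1} − x_{i+1} y_i) is linear in t.
With t=0 it equals 156; the coefficient of t is 5 (from the two edges through Q).
So 5·t + 156 = 2·73 = 146 ⇒ t = -2.

-2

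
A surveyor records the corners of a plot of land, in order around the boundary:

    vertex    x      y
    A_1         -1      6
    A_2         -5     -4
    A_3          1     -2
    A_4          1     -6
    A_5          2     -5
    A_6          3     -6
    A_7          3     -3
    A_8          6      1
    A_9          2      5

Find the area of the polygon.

Σ = (34) + (14) + (-4) + (7) + (3) + (9) + (21) + (28) + (17) = 129
Area = |Σ|/2 = 64.5.

64.5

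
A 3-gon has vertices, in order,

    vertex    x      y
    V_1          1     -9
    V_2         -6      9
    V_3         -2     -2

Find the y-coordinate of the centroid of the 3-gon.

Apply the shoelace (surveyor's) formula. First the cross-terms c_i = x_i·y_{i+1} − x_{i+1}·y_i:
  -45, 30, 20  ⇒  2A = 5, A = 2.5.
Then Σ (y_i + y_{i+1})·c_i = -10, so ȳ = -10 / (6·2.5) = -2/3.

-2/3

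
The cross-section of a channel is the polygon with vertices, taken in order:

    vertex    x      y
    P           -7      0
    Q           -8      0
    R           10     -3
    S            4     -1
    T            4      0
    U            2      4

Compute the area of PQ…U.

Apply Gauss's area formula: 2A = Σ (x_i·y_{i+1} − x_{i+1}·y_i), indices taken mod 6.
Σ = (0) + (24) + (2) + (4) + (16) + (28) = 74
Area = |Σ|/2 = 37.

37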